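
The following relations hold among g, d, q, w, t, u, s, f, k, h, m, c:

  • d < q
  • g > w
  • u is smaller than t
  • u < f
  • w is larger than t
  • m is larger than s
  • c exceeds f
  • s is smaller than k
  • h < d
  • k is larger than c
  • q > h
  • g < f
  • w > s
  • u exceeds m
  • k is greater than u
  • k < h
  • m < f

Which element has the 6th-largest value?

Chaining the given pairs: s < m < u < t < w < g < f < c < k < h < d < q.
The 6th largest is f.

f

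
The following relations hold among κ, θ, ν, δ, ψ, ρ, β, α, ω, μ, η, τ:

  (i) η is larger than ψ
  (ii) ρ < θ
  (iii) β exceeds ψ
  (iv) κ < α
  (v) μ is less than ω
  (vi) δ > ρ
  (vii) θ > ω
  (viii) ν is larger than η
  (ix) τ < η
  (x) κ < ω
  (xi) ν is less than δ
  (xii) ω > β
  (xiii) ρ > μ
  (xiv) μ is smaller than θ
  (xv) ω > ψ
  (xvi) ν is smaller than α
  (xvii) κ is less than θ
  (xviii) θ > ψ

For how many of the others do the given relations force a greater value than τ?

The elements the relations force above τ are η, ν, δ, α — no chain reaches any other.
That is 4.

4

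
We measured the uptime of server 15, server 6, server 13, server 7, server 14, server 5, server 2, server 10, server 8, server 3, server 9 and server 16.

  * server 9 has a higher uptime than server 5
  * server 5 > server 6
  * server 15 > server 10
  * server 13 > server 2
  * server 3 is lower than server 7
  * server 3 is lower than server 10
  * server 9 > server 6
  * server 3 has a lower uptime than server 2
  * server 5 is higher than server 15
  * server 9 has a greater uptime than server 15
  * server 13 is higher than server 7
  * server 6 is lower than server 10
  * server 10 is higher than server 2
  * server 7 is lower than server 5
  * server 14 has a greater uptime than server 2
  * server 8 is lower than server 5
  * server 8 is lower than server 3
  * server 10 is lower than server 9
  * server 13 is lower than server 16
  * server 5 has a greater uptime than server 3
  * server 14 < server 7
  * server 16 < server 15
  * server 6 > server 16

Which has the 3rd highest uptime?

Chaining the given pairs: server 8 < server 3 < server 2 < server 14 < server 7 < server 13 < server 16 < server 6 < server 10 < server 15 < server 5 < server 9.
The 3rd largest is server 15.

server 15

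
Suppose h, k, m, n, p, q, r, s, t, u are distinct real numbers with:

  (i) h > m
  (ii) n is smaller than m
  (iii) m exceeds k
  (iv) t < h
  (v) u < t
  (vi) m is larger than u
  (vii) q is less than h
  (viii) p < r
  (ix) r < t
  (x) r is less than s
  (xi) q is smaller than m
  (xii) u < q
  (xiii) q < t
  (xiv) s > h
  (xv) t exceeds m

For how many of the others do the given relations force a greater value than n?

4

The elements the relations force above n are m, t, h, s — no chain reaches any other.
That is 4.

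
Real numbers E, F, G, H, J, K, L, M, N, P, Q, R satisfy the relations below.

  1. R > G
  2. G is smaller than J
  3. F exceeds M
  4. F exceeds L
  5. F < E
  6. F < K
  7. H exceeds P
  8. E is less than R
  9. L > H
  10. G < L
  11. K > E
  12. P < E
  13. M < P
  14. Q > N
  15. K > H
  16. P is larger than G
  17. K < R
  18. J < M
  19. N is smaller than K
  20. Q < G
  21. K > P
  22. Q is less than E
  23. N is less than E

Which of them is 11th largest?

Q

Chaining the given pairs: N < Q < G < J < M < P < H < L < F < E < K < R.
Counting 11 from the largest end gives Q.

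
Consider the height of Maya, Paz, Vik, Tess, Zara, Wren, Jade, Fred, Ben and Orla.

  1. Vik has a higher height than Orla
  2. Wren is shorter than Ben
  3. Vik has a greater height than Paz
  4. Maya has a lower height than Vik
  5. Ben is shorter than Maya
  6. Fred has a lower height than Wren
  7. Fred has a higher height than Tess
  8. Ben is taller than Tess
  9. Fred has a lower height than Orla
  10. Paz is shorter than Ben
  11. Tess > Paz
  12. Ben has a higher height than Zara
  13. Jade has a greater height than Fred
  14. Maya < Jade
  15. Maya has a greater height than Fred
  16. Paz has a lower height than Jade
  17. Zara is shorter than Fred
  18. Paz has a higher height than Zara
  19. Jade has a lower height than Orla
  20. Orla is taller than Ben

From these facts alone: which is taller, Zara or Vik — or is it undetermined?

Vik

Zara < Paz and Paz < Tess give Zara < Tess.
Then Tess < Fred extends the chain to Fred.
With Fred < Wren: Zara < Paz < Tess < Fred < Wren.
With Wren < Ben: Zara < Paz < Tess < Fred < Wren < Ben.
With Ben < Maya: Zara < Paz < Tess < Fred < Wren < Ben < Maya.
With Maya < Jade: Zara < Paz < Tess < Fred < Wren < Ben < Maya < Jade.
Then Jade < Orla extends the chain to Orla.
Then Orla < Vik extends the chain to Vik.
So Vik is taller.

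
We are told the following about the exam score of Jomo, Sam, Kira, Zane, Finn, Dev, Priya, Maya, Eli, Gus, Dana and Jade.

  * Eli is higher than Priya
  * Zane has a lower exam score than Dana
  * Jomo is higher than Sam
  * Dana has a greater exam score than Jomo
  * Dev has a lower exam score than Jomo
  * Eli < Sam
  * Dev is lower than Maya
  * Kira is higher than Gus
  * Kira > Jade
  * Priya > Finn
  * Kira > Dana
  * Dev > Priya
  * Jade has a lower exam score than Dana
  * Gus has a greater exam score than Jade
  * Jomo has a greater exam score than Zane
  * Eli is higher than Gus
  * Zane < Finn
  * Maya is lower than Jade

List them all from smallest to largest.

Zane < Finn < Priya < Dev < Maya < Jade < Gus < Eli < Sam < Jomo < Dana < Kira

Nothing is placed below Zane, so it is least; from there Zane < Finn; Finn < Priya; Priya < Dev; Dev < Maya; Maya < Jade; Jade < Gus; Gus < Eli; Eli < Sam; Sam < Jomo; Jomo < Dana; Dana < Kira, each given directly.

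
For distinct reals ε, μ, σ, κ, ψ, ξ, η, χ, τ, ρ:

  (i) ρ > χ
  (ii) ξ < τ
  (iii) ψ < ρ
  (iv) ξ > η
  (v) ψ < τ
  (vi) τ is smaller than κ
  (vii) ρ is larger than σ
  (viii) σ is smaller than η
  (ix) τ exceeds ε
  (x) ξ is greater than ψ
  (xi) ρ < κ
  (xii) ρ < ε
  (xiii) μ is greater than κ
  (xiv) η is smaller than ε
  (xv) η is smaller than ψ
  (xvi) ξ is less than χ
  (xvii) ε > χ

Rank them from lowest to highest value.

Nothing is placed below σ, so it is least; from there σ < η; η < ψ; ψ < ξ; ξ < χ; χ < ρ; ρ < ε; ε < τ; τ < κ; κ < μ, each given directly.

σ < η < ψ < ξ < χ < ρ < ε < τ < κ < μ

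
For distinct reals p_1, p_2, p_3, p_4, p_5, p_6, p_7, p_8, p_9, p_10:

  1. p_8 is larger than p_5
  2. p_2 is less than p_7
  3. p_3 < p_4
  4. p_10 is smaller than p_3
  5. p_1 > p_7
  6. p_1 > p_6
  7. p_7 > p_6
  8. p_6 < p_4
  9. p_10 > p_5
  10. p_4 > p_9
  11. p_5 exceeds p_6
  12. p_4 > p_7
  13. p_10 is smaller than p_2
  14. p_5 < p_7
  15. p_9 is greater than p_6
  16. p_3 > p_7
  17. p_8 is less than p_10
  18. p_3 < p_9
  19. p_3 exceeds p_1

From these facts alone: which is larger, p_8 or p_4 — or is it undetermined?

p_4

p_8 < p_10 and p_10 < p_2 give p_8 < p_2.
With p_2 < p_7: p_8 < p_10 < p_2 < p_7.
Then p_7 < p_1 extends the chain to p_1.
With p_1 < p_3: p_8 < p_10 < p_2 < p_7 < p_1 < p_3.
With p_3 < p_9: p_8 < p_10 < p_2 < p_7 < p_1 < p_3 < p_9.
With p_9 < p_4: p_8 < p_10 < p_2 < p_7 < p_1 < p_3 < p_9 < p_4.
So p_4 is larger.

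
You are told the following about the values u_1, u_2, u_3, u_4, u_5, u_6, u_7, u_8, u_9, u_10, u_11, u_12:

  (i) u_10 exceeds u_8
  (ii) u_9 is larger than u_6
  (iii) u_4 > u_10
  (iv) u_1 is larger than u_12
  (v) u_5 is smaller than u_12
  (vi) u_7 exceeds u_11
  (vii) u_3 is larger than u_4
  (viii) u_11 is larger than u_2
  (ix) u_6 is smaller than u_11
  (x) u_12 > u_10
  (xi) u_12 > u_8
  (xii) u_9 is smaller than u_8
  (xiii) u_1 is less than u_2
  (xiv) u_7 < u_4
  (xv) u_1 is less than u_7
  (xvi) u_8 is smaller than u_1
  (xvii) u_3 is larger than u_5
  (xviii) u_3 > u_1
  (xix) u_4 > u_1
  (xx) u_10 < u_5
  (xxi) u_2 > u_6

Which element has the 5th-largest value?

The consecutive relations fix a unique order: u_6 < u_9 < u_8 < u_10 < u_5 < u_12 < u_1 < u_2 < u_11 < u_7 < u_4 < u_3.
The 5th largest is u_2.

u_2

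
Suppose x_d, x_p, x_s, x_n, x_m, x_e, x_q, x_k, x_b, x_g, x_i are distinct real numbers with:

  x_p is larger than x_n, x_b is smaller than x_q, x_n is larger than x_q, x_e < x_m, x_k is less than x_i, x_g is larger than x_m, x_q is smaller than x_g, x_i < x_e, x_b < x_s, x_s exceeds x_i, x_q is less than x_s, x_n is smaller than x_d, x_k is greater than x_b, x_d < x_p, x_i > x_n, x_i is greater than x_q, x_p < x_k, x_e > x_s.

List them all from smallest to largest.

x_b < x_q < x_n < x_d < x_p < x_k < x_i < x_s < x_e < x_m < x_g

The consecutive links are each given: x_b < x_q; x_q < x_n; x_n < x_d; x_d < x_p; x_p < x_k; x_k < x_i; x_i < x_s; x_s < x_e; x_e < x_m; x_m < x_g.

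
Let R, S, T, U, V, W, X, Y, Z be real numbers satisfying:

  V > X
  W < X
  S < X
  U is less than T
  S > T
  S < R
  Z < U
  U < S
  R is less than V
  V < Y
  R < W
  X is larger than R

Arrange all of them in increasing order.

Z < U < T < S < R < W < X < V < Y

Each adjacent pair is fixed by a given relation: Z < U; U < T; T < S; S < R; R < W; W < X; X < V; V < Y. Chaining them end to end gives the full order.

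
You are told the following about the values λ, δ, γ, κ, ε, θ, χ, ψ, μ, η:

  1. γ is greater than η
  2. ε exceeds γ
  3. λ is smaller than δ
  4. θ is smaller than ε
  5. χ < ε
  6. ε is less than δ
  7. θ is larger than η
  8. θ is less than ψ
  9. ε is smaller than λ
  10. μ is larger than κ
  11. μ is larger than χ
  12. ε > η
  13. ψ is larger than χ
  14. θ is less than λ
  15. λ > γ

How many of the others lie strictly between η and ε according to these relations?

2

Chaining upward from η reaches: θ, γ, ψ, λ, δ.
Chaining downward from ε reaches: θ, γ, χ.
Strictly between η and ε are those in both lists: θ, γ — 2 elements.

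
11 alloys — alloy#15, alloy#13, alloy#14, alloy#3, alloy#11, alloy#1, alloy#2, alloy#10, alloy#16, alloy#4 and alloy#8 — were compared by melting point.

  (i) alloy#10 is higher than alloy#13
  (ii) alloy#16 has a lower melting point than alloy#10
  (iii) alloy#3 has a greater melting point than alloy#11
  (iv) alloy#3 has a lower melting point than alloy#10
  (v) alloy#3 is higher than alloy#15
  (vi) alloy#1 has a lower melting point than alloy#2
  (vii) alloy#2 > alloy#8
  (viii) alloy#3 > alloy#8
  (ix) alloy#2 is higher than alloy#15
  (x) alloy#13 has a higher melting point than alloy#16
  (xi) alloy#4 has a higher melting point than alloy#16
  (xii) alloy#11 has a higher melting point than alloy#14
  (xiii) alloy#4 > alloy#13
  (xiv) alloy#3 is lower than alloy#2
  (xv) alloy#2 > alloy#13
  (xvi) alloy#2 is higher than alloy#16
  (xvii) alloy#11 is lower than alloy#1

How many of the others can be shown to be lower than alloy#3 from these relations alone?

From alloy#3 the given relations immediately reach alloy#11, alloy#15, alloy#8.
From those, alloy#14 — 4 in total.
Nothing else is reachable below alloy#3; 4 in all.

4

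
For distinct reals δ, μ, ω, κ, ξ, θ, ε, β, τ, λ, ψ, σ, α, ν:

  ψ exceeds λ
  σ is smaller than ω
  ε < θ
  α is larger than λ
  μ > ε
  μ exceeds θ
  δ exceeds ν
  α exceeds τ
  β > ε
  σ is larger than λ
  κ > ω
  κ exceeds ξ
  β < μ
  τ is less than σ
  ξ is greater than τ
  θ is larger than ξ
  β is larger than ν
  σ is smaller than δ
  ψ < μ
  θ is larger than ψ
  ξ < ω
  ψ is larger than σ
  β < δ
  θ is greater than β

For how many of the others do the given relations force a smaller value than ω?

Directly below ω: ξ, σ.
One step further: τ, λ (4 so far).
Nothing else is reachable below ω; 4 in all.

4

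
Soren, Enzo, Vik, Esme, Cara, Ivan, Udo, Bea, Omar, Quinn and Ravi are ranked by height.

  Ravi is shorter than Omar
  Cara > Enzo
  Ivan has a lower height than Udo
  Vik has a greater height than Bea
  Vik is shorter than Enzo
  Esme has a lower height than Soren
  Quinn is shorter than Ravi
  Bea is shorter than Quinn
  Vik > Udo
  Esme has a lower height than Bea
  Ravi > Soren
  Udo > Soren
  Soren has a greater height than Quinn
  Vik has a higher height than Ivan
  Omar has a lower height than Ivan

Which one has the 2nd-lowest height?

Piecing the relations together gives one ordering: Esme < Bea < Quinn < Soren < Ravi < Omar < Ivan < Udo < Vik < Enzo < Cara.
The 2nd smallest is Bea.

Bea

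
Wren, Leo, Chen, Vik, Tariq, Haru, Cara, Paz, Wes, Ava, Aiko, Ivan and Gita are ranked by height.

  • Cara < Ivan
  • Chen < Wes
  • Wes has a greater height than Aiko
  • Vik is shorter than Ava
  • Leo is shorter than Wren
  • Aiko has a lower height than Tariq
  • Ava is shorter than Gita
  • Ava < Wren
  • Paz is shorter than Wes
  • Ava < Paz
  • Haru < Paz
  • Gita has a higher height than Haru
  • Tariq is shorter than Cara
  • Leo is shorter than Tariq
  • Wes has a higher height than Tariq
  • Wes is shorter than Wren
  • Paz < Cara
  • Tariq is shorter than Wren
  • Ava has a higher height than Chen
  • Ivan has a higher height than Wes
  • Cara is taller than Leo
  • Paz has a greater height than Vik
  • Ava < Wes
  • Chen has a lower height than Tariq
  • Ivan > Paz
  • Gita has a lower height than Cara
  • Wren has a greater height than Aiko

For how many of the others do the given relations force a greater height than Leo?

5

The elements the relations force above Leo are Tariq, Wes, Wren, Cara, Ivan — no chain reaches any other.
That is 5.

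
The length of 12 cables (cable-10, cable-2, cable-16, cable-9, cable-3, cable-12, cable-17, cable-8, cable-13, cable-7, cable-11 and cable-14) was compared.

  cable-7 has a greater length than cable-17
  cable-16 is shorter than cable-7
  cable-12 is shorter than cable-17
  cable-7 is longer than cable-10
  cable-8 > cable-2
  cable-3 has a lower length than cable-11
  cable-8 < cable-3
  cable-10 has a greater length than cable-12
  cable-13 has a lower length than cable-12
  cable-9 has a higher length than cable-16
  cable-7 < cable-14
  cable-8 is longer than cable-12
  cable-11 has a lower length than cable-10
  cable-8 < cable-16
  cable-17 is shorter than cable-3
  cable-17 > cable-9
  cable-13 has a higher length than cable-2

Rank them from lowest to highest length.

cable-2 < cable-13 < cable-12 < cable-8 < cable-16 < cable-9 < cable-17 < cable-3 < cable-11 < cable-10 < cable-7 < cable-14

Each adjacent pair is fixed by a given relation: cable-2 < cable-13; cable-13 < cable-12; cable-12 < cable-8; cable-8 < cable-16; cable-16 < cable-9; cable-9 < cable-17; cable-17 < cable-3; cable-3 < cable-11; cable-11 < cable-10; cable-10 < cable-7; cable-7 < cable-14. Chaining them end to end gives the full order.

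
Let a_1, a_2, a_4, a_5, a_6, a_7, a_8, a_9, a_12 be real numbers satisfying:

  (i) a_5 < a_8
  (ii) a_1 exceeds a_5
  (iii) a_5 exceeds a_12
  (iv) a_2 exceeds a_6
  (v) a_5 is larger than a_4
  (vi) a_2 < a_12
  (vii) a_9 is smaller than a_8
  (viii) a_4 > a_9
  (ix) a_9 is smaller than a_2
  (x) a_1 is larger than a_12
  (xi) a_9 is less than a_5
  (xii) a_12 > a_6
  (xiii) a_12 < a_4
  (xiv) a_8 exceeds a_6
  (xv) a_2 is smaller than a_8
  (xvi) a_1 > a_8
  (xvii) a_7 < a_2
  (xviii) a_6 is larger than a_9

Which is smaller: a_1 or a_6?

a_6 < a_2 and a_2 < a_12 give a_6 < a_12.
Then a_12 < a_4 extends the chain to a_4.
Then a_4 < a_5 extends the chain to a_5.
With a_5 < a_8: a_6 < a_2 < a_12 < a_4 < a_5 < a_8.
Then a_8 < a_1 extends the chain to a_1.
So a_6 < a_1; a_6 is the smaller of the two.

a_6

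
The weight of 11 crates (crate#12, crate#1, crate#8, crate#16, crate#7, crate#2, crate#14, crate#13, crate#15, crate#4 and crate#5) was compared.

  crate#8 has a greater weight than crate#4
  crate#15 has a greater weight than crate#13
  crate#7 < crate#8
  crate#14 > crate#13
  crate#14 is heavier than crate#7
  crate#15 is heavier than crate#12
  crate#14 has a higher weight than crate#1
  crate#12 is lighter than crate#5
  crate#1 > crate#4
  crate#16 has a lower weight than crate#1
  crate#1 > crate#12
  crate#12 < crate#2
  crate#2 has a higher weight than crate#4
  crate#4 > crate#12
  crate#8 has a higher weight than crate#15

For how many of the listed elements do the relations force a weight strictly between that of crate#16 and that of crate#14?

1

Chaining upward from crate#16 reaches: crate#1.
Chaining downward from crate#14 reaches: crate#12, crate#4, crate#13, crate#7, crate#1.
Strictly between crate#16 and crate#14 are those in both lists: crate#1 — 1 element.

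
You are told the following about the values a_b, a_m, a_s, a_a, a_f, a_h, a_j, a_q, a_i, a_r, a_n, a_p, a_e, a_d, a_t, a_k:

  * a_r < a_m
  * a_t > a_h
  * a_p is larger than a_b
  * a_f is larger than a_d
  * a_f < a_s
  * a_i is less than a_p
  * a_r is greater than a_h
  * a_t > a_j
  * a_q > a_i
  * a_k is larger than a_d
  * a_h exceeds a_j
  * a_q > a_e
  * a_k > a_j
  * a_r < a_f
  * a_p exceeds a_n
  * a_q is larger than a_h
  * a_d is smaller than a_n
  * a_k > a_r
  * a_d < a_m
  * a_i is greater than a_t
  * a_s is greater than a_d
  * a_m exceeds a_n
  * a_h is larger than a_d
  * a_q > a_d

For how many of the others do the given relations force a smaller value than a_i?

The elements the relations force below a_i are a_j, a_d, a_h, a_t — no chain reaches any other.
That is 4.

4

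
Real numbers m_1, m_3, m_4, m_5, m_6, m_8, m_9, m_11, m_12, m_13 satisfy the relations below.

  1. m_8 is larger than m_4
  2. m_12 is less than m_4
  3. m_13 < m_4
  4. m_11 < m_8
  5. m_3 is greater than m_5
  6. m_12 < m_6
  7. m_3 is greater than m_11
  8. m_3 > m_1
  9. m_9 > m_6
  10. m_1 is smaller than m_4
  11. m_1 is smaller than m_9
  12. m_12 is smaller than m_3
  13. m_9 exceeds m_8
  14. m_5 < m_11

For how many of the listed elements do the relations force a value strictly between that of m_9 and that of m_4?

Chaining upward from m_4 reaches: m_8.
Chaining downward from m_9 reaches: m_1, m_13, m_5, m_12, m_11, m_6, m_8.
Strictly between m_4 and m_9 are those in both lists: m_8 — 1 element.

1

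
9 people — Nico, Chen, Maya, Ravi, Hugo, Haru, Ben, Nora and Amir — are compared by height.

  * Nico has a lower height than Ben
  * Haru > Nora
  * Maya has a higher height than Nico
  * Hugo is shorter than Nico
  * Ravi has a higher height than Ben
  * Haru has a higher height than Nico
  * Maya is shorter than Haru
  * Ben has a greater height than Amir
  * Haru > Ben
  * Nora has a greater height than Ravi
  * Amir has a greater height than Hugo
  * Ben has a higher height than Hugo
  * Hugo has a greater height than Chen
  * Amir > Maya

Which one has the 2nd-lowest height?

Hugo

Piecing the relations together gives one ordering: Chen < Hugo < Nico < Maya < Amir < Ben < Ravi < Nora < Haru.
The 2nd smallest is Hugo.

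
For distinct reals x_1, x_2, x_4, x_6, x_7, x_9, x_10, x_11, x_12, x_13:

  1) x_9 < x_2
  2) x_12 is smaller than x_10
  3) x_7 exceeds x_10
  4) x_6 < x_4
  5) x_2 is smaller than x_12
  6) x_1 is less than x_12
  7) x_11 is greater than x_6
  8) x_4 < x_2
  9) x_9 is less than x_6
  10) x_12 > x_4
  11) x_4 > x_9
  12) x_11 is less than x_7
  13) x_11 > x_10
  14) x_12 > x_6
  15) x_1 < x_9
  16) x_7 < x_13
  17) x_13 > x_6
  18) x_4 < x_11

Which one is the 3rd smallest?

x_6

The consecutive relations fix a unique order: x_1 < x_9 < x_6 < x_4 < x_2 < x_12 < x_10 < x_11 < x_7 < x_13.
Counting 3 from the smallest end gives x_6.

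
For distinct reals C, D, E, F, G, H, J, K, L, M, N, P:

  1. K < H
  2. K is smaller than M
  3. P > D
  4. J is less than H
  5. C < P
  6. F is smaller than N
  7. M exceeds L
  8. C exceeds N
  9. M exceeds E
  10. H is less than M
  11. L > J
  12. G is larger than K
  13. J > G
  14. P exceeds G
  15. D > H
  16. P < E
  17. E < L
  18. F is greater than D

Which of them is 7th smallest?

Piecing the relations together gives one ordering: K < G < J < H < D < F < N < C < P < E < L < M.
Counting 7 from the smallest end gives N.

N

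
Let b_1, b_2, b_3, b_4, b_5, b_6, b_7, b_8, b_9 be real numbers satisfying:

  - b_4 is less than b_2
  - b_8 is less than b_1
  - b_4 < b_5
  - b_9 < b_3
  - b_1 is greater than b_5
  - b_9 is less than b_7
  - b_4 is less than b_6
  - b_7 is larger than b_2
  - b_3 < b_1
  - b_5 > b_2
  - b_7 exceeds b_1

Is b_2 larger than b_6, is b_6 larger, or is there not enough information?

undetermined

Following every chain through b_2: above b_2 we get b_5, b_1, b_7; below b_2 we get b_4.
b_6 is not reached, and no chain runs the other way from b_6 to b_2.
So the given relations leave the order of b_2 and b_6 undetermined.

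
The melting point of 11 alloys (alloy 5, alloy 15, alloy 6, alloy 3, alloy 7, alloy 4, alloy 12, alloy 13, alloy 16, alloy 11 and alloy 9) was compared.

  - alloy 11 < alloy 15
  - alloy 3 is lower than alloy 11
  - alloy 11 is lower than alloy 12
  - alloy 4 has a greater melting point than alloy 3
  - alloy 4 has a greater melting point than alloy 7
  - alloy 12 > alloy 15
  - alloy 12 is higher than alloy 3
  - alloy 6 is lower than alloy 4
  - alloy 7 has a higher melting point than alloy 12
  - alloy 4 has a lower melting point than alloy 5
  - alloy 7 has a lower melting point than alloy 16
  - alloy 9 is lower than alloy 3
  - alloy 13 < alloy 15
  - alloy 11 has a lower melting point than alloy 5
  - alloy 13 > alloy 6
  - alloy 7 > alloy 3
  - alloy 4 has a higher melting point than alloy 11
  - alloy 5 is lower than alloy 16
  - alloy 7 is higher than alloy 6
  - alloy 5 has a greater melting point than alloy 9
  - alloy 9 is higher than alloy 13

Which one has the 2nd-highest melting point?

alloy 5

Piecing the relations together gives one ordering: alloy 6 < alloy 13 < alloy 9 < alloy 3 < alloy 11 < alloy 15 < alloy 12 < alloy 7 < alloy 4 < alloy 5 < alloy 16.
Counting 2 from the largest end gives alloy 5.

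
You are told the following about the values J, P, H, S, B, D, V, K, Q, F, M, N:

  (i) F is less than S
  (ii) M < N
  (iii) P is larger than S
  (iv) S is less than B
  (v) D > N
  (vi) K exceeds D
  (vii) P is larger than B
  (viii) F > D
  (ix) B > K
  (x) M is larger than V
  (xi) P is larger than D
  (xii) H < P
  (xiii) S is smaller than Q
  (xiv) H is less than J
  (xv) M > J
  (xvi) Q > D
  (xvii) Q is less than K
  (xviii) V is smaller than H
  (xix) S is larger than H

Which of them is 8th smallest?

S

The consecutive relations fix a unique order: V < H < J < M < N < D < F < S < Q < K < B < P.
The 8th smallest is S.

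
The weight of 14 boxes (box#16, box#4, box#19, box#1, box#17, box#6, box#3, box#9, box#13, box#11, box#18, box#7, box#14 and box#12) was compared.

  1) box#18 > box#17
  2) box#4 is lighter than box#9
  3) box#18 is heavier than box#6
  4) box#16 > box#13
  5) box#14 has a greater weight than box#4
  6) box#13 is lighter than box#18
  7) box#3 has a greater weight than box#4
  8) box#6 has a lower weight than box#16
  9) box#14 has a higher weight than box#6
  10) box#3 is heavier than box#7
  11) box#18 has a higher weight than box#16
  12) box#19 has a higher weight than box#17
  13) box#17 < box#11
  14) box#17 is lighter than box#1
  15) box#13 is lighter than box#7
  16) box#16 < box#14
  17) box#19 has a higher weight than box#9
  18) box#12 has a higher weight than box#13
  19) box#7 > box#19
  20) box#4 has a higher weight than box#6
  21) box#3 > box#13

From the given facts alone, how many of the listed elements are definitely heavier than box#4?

The elements the relations force above box#4 are box#9, box#19, box#14, box#7, box#3 — no chain reaches any other.
That is 5.

5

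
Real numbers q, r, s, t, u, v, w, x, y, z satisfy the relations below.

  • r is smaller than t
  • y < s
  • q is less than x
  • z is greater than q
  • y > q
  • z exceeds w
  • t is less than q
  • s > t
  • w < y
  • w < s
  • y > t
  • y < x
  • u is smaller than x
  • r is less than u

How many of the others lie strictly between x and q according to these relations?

Chaining upward from q reaches: y, s, z.
Chaining downward from x reaches: r, w, u, t, y.
Strictly between q and x are those in both lists: y — 1 element.

1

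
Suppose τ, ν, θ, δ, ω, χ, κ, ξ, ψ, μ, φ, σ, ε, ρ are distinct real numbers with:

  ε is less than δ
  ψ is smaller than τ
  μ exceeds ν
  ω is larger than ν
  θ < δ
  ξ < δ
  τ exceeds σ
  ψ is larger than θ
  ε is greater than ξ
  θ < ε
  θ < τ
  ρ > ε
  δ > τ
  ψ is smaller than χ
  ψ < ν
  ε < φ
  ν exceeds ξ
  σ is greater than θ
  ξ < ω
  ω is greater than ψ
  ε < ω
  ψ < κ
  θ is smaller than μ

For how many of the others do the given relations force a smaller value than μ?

Directly below μ: θ, ν.
One step further: ξ, ψ (4 so far).
Nothing else is reachable below μ; 4 in all.

4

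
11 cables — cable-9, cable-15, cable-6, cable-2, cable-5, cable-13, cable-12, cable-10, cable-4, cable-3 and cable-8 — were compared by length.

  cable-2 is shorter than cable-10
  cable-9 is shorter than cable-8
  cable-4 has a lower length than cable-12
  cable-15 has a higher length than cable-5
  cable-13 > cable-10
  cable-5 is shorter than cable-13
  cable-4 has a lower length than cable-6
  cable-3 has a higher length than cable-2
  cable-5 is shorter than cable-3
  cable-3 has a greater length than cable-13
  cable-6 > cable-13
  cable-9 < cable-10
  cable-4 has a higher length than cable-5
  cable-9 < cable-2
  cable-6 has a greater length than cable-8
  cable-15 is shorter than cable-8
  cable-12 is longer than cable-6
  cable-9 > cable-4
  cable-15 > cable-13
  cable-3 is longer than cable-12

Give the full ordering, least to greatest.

The consecutive links are each given: cable-5 < cable-4; cable-4 < cable-9; cable-9 < cable-2; cable-2 < cable-10; cable-10 < cable-13; cable-13 < cable-15; cable-15 < cable-8; cable-8 < cable-6; cable-6 < cable-12; cable-12 < cable-3.

cable-5 < cable-4 < cable-9 < cable-2 < cable-10 < cable-13 < cable-15 < cable-8 < cable-6 < cable-12 < cable-3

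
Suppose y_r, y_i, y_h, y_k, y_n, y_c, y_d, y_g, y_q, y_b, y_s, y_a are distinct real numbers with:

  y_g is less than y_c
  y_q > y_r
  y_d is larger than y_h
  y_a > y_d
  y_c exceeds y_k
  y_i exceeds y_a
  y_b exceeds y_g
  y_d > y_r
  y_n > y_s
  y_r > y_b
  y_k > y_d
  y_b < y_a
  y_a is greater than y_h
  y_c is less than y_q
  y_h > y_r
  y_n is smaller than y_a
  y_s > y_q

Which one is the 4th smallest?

y_h

Chaining the given pairs: y_g < y_b < y_r < y_h < y_d < y_k < y_c < y_q < y_s < y_n < y_a < y_i.
Counting 4 from the smallest end gives y_h.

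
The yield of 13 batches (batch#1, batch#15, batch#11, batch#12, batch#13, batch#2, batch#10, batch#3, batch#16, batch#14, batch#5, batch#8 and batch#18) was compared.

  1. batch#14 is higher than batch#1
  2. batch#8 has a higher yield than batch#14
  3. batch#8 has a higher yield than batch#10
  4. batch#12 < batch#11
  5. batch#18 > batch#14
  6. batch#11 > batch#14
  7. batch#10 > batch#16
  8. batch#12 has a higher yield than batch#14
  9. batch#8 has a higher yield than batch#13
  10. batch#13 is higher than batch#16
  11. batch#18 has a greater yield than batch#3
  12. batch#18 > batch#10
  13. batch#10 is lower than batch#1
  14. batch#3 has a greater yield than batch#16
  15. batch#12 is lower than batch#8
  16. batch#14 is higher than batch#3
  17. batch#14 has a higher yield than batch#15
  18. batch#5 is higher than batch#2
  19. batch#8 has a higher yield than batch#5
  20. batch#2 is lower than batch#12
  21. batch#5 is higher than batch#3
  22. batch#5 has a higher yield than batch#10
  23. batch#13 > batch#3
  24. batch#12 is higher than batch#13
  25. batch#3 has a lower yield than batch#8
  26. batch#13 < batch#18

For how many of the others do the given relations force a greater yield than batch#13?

The elements the relations force above batch#13 are batch#12, batch#11, batch#18, batch#8 — no chain reaches any other.
That is 4.

4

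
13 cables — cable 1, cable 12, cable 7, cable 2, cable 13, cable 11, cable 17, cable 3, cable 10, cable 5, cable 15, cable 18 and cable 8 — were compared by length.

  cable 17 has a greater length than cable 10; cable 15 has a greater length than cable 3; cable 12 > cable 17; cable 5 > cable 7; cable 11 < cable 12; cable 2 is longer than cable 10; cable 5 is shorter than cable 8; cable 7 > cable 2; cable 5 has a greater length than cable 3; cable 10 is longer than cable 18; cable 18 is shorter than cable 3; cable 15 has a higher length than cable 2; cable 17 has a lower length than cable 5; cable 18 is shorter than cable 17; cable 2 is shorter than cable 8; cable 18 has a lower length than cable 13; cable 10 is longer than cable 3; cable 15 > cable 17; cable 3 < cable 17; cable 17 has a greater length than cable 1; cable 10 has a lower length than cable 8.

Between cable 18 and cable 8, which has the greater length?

Link the given pairs in sequence: cable 18 < cable 3; cable 3 < cable 10; cable 10 < cable 2; cable 2 < cable 7; cable 7 < cable 5; cable 5 < cable 8.
Together: cable 18 < cable 3 < cable 10 < cable 2 < cable 7 < cable 5 < cable 8.
So cable 18 < cable 8; cable 8 is the longer of the two.

cable 8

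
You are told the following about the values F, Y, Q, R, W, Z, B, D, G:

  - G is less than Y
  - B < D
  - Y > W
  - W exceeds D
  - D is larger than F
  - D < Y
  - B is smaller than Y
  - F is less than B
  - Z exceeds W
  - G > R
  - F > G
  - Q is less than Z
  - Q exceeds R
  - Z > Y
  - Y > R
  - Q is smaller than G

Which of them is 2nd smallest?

Q

The consecutive relations fix a unique order: R < Q < G < F < B < D < W < Y < Z.
The 2nd smallest is Q.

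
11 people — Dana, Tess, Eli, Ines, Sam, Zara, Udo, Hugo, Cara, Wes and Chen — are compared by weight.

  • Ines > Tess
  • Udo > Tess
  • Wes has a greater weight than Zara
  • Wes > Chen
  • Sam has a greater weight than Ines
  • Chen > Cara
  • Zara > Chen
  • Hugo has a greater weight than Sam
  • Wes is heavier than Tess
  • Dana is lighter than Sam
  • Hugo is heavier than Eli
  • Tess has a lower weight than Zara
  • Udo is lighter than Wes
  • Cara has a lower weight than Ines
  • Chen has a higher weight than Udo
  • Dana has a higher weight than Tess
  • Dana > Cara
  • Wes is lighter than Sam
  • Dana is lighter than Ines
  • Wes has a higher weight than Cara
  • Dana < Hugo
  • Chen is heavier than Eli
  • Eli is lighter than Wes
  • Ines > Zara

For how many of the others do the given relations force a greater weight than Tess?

From Tess the given relations immediately reach Udo, Dana, Zara, Wes, Ines.
From those, Chen, Sam, Hugo — 8 in total.
No other element is forced above Tess by the given relations, so the count is 8.

8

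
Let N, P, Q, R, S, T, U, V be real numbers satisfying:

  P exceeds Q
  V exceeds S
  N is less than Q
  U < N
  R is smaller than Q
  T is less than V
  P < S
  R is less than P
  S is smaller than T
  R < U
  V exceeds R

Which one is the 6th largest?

N

The consecutive relations fix a unique order: R < U < N < Q < P < S < T < V.
The 6th largest is N.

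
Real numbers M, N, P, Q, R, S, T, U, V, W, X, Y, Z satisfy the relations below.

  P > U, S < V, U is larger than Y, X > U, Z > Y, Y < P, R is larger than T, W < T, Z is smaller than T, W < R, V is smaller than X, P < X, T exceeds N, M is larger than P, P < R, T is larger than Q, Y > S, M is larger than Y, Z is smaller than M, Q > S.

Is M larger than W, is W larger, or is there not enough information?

undetermined

Following every chain through W: above W we get T, R.
M is not reached, and no chain runs the other way from M to W.
So the given relations leave the order of W and M undetermined.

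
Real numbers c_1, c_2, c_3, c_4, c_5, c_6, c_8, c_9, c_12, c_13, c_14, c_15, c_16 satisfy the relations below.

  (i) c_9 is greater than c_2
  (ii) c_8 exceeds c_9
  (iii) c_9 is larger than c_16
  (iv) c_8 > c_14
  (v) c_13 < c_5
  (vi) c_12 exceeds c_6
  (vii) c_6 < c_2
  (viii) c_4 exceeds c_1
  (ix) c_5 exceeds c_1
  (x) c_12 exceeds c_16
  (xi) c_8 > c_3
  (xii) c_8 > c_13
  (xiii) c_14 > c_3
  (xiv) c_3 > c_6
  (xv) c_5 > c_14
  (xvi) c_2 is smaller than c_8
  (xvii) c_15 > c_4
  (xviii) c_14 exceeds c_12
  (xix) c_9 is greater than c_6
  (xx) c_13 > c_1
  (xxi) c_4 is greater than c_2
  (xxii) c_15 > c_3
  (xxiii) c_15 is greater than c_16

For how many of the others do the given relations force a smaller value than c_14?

From c_14 the given relations immediately reach c_3, c_12.
From those, c_6, c_16 — 4 in total.
Nothing else is reachable below c_14; 4 in all.

4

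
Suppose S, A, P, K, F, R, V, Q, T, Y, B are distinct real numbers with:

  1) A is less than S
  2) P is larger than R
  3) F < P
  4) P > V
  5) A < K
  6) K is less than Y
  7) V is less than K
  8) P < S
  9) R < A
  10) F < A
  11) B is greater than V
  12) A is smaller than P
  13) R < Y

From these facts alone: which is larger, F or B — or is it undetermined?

Following every chain through F: above F we get A, P, S, K, Y.
B is not reached, and no chain runs the other way from B to F.
So the given relations leave the order of F and B undetermined.

undetermined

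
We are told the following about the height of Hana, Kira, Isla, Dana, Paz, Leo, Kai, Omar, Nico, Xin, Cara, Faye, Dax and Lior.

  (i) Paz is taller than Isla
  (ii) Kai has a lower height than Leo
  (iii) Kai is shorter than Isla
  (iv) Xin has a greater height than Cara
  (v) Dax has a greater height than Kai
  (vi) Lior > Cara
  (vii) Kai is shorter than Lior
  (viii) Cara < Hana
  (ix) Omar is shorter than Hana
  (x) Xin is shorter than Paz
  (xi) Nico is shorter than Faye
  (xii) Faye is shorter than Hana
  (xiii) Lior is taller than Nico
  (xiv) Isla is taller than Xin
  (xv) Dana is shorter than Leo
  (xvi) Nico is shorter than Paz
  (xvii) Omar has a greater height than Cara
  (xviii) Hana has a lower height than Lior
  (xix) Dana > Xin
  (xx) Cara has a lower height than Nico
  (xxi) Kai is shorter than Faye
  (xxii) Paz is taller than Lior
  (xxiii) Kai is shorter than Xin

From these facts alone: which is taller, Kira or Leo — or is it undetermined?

Following every chain through Kira: nothing is chained to Kira.
Leo is not reached, and no chain runs the other way from Leo to Kira.
So the given relations leave the order of Kira and Leo undetermined.

undetermined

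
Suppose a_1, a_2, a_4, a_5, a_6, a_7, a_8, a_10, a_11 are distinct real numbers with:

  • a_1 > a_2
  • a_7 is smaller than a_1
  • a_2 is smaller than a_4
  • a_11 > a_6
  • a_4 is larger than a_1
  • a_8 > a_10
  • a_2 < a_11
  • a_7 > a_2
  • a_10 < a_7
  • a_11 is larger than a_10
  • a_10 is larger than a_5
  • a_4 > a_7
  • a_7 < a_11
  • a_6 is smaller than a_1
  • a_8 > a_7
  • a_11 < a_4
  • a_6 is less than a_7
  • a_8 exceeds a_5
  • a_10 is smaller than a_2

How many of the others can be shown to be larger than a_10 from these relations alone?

The elements the relations force above a_10 are a_2, a_7, a_8, a_1, a_11, a_4 — no chain reaches any other.
That is 6.

6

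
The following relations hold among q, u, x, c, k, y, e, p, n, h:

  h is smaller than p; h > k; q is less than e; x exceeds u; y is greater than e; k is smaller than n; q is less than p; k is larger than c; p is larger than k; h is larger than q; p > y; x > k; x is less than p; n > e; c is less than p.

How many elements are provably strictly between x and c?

Chaining upward from c reaches: k, n, h, p.
Chaining downward from x reaches: k, u.
Strictly between c and x are those in both lists: k — 1 element.

1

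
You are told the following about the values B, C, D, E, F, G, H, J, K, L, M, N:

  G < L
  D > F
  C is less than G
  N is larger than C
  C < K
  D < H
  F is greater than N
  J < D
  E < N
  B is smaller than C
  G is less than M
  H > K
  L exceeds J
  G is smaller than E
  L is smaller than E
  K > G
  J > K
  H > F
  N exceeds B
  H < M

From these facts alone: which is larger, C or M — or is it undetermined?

Following the relations from C: C < G < K < J < L < E < N < F < D < H < M.
So M is larger.

M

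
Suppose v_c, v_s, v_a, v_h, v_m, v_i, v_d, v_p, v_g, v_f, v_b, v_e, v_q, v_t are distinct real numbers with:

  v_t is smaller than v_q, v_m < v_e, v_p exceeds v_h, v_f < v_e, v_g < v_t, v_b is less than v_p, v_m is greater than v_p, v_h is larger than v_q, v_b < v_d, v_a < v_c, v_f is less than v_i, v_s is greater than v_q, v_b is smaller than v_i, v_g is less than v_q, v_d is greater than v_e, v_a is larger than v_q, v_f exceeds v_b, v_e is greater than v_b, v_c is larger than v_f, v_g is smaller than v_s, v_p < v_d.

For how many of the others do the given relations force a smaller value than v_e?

8

From v_e the given relations immediately reach v_b, v_m, v_f.
From those, v_p — 4 in total.
From those, v_h — 5 in total.
From those, v_q — 6 in total.
From those, v_g, v_t — 8 in total.
No other element is forced below v_e by the given relations, so the count is 8.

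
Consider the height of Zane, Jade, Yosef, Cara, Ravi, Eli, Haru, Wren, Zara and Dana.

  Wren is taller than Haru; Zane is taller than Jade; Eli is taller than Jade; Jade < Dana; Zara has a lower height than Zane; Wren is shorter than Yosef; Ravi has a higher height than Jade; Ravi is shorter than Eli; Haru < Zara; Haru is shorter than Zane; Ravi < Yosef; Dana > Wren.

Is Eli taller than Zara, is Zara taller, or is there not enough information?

Following every chain through Zara: above Zara we get Zane; below Zara we get Haru.
Eli is not reached, and no chain runs the other way from Eli to Zara.
So the given relations leave the order of Zara and Eli undetermined.

undetermined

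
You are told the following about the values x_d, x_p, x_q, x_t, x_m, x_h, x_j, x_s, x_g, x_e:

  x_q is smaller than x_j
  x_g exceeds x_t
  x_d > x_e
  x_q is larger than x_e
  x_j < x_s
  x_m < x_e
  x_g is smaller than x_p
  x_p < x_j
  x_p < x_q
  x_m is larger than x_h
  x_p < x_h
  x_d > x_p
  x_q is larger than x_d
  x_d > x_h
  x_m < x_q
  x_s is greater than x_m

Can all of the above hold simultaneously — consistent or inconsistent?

consistent

Every relation is compatible with x_t < x_g < x_p < x_h < x_m < x_e < x_d < x_q < x_j < x_s; the set is consistent.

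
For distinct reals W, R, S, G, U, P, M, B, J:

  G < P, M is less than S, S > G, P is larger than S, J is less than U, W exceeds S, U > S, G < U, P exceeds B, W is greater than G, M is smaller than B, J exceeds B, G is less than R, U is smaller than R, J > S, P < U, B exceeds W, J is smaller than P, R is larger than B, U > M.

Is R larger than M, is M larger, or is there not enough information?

Chaining the given relations: M < S < W < B < J < P < U < R.
So R is larger.

R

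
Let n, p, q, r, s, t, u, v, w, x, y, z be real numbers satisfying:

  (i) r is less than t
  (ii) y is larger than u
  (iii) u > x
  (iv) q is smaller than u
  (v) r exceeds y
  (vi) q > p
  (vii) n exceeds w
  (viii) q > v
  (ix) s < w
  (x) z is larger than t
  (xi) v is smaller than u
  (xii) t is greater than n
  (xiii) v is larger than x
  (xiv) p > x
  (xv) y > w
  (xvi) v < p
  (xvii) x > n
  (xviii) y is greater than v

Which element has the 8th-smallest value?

u

Chaining the given pairs: s < w < n < x < v < p < q < u < y < r < t < z.
The 8th smallest is u.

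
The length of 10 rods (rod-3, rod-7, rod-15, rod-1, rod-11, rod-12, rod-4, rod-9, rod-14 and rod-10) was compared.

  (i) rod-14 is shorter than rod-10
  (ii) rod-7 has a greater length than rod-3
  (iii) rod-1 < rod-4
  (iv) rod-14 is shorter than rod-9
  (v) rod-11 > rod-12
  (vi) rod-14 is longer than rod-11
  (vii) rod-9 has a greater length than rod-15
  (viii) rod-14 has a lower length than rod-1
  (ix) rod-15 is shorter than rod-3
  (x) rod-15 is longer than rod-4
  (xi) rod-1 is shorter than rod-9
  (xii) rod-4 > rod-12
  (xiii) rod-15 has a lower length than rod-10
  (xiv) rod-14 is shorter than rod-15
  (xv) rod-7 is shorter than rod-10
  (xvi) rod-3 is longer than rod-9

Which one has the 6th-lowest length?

rod-15

Piecing the relations together gives one ordering: rod-12 < rod-11 < rod-14 < rod-1 < rod-4 < rod-15 < rod-9 < rod-3 < rod-7 < rod-10.
The 6th smallest is rod-15.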